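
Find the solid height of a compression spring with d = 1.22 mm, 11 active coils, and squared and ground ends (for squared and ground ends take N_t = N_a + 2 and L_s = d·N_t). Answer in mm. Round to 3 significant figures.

squared and ground ends: N_t = N_a + 2 = 11 + 2 = 13
L_s = d·N_t = 1.22 × 13 = 15.86 mm

15.9 mm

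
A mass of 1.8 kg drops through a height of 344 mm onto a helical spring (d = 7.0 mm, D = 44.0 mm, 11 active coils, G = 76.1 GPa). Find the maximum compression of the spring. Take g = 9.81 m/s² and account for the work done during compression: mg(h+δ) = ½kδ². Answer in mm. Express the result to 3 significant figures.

k = Gd⁴/(8D³N_a) = (76.1×10³)(7.0⁴)/(8·44.0³·11) = 24.375 N/mm
W = mg = 1.8 × 9.81 = 17.658 N
½kδ² − Wδ − Wh = 0 → δ = (W + √(W² + 2kWh))/k
δ = (17.658 + √(311.8 + 296119))/24.375 = (17.658 + 544.45)/24.375 = 23.061 mm

23.1 mm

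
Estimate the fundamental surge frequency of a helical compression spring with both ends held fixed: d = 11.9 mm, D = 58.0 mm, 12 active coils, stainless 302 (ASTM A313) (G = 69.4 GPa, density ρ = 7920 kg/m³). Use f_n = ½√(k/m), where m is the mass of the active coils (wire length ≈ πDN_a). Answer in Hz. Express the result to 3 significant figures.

k = Gd⁴/(8D³N_a) = (69.4×10³)(11.9⁴)/(8·58.0³·12) = 74.301 N/mm = 74301 N/m
Wire length L = πDN_a = π·58.0·12 = 2186.5 mm
m = ρ·(πd²/4)·L = 7920 × 111.22×10⁻⁶ m² × 2.1865 m = 1.9261 kg
f_n = ½√(k/m) = 0.5·√(74301/1.9261) = 0.5·√(38577) = 98.205 Hz

98.2 Hz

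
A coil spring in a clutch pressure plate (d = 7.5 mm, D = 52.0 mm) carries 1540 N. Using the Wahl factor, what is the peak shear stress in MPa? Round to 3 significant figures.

587 MPa

Spring index C = D/d = 52.0/7.5 = 6.9333
K_W = (4C−1)/(4C−4) + 0.615/C = 26.733/23.733 + 0.0887 = 1.2151
τ₀ = 8FD/(πd³) = 8·1540·52.0/(π·7.5³) = 640640/1325.4 = 483.37 MPa
τ_max = K·τ₀ = 1.2151 × 483.37 = 587.35 MPa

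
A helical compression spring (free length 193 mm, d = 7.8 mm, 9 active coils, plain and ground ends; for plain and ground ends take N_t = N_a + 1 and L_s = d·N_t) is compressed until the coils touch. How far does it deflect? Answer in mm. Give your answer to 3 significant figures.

N_t = 10; L_s = 7.8·10 = 78 mm
δ_solid = L₀ − L_s = 193 − 78 = 115 mm

115 mm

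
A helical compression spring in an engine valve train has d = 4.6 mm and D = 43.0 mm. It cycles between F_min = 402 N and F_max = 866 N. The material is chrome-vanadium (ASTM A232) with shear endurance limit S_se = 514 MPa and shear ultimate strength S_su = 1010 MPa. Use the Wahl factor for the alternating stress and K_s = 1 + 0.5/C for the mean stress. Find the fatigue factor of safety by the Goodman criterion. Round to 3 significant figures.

0.751

C = D/d = 43.0/4.6 = 9.3478; K_W = (4C−1)/(4C−4)+0.615/C = 1.1556; K_s = 1+0.5/C = 1.0535
F_a = (F_max−F_min)/2 = 232 N; F_m = (F_max+F_min)/2 = 634 N
τ_a = K_W·8F_aD/(πd³) = 1.1556 × 260.99 = 301.61 MPa
τ_m = K_s·8F_mD/(πd³) = 1.0535 × 713.22 = 751.37 MPa
Goodman: 1/n_f = τ_a/S_se + τ_m/S_su = 301.61/514 + 751.37/1010 = 0.58679 + 0.74393 = 1.3307
n_f = 1/1.3307 = 0.7515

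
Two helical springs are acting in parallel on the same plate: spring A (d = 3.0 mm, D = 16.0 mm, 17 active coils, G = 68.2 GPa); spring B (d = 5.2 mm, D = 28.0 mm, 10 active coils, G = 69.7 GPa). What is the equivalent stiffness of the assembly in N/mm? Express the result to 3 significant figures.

38.9 N/mm

k_A = Gd⁴/(8D³N_a) = (68.2×10³)(3.0⁴)/(8·16.0³·17) = 9.9168 N/mm
k_B = Gd⁴/(8D³N_a) = (69.7×10³)(5.2⁴)/(8·28.0³·10) = 29.019 N/mm
Parallel: k_eq = 9.9168 + 29.019 = 38.936 N/mm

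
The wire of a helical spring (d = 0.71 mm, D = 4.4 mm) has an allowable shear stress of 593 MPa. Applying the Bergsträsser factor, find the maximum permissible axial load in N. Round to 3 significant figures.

C = D/d = 4.4/0.71 = 6.1972
K_B = (4C+2)/(4C−3) = 26.789/21.789 = 1.2295
τ_max = K·8FD/(πd³) → F_max = τ_allow·πd³/(8DK)
F_max = 593·π·0.71³/(8·4.4·1.2295) = 666.78/43.278 = 15.407 N

15.4 N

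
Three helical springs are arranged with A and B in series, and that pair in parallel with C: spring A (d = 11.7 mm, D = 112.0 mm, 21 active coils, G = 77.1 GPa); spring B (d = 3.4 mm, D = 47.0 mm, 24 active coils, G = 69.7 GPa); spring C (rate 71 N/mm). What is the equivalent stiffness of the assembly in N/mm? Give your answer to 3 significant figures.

71.4 N/mm

k_A = Gd⁴/(8D³N_a) = (77.1×10³)(11.7⁴)/(8·112.0³·21) = 6.1212 N/mm
k_B = Gd⁴/(8D³N_a) = (69.7×10³)(3.4⁴)/(8·47.0³·24) = 0.46725 N/mm
Springs A,B series: k_AB = 1/(1/6.1212+1/0.46725) = 0.43412 N/mm; parallel with C: k_eq = 0.43412+71 = 71.434 N/mm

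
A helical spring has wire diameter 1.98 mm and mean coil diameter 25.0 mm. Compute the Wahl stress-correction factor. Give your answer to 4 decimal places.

1.1132

C = D/d = 25.0/1.98 = 12.6263
K_W = (4C−1)/(4C−4) + 0.615/C = 49.505/46.505 + 0.0487 = 1.1132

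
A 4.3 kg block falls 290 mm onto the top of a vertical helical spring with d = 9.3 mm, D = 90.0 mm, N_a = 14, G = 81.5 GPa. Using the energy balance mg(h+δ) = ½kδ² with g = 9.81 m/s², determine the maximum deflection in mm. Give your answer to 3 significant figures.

k = Gd⁴/(8D³N_a) = (81.5×10³)(9.3⁴)/(8·90.0³·14) = 7.467 N/mm
W = mg = 4.3 × 9.81 = 42.183 N
½kδ² − Wδ − Wh = 0 → δ = (W + √(W² + 2kWh))/k
δ = (42.183 + √(1779.4 + 182688))/7.467 = (42.183 + 429.5)/7.467 = 63.169 mm

63.2 mm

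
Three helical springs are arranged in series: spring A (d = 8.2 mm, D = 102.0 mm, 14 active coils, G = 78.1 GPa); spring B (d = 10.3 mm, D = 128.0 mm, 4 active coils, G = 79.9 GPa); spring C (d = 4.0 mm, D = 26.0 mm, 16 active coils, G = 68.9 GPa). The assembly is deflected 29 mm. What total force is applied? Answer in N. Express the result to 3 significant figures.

53.8 N

k_A = Gd⁴/(8D³N_a) = (78.1×10³)(8.2⁴)/(8·102.0³·14) = 2.9709 N/mm
k_B = Gd⁴/(8D³N_a) = (79.9×10³)(10.3⁴)/(8·128.0³·4) = 13.4 N/mm
k_C = Gd⁴/(8D³N_a) = (68.9×10³)(4.0⁴)/(8·26.0³·16) = 7.8402 N/mm
Series: 1/k_eq = 1/2.9709 + 1/13.4 + 1/7.8402 = 0.53877; k_eq = 1.8561 N/mm
F = k_eq·δ = 1.8561·29 = 53.826 N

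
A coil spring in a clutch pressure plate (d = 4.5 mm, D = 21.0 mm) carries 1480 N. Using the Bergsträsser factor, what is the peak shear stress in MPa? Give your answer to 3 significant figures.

Spring index C = D/d = 21.0/4.5 = 4.6667
K_B = (4C+2)/(4C−3) = 20.667/15.667 = 1.3191
τ₀ = 8FD/(πd³) = 8·1480·21.0/(π·4.5³) = 248640/286.28 = 868.53 MPa
τ_max = K·τ₀ = 1.3191 × 868.53 = 1145.7 MPa

1150 MPa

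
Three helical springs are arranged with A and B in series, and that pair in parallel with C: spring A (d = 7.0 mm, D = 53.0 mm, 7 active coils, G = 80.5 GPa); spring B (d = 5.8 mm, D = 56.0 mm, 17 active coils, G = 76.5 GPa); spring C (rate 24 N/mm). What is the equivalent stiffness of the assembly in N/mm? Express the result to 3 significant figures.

k_A = Gd⁴/(8D³N_a) = (80.5×10³)(7.0⁴)/(8·53.0³·7) = 23.183 N/mm
k_B = Gd⁴/(8D³N_a) = (76.5×10³)(5.8⁴)/(8·56.0³·17) = 3.6247 N/mm
Springs A,B series: k_AB = 1/(1/23.183+1/3.6247) = 3.1346 N/mm; parallel with C: k_eq = 3.1346+24 = 27.135 N/mm

27.1 N/mm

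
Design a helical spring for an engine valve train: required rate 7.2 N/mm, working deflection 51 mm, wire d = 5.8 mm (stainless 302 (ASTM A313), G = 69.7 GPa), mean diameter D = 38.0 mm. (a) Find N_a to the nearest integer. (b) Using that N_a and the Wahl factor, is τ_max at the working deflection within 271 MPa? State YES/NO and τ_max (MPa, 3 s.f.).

(a) 25 coils; (b) YES, τ_max = 223 MPa

N_a = Gd⁴/(8D³k) = (69.7×10³)(5.8⁴)/(8·38.0³·7.2) = 24.96 → N_a = 25
Actual rate k = Gd⁴/(8D³·25) = 7.1873 N/mm
Working load F = kδ = 7.1873·51 = 366.55 N
C = 38.0/5.8 = 6.5517; K_W = (4C−1)/(4C−4)+0.615/C = 1.2290
τ_max = K_W·8FD/(πd³) = 1.2290·181.79 = 223.41 MPa
τ_max ≤ 271 MPa → acceptable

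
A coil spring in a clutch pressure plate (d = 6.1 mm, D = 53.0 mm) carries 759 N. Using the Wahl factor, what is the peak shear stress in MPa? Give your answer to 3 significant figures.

527 MPa

Spring index C = D/d = 53.0/6.1 = 8.6885
K_W = (4C−1)/(4C−4) + 0.615/C = 33.754/30.754 + 0.0708 = 1.1683
τ₀ = 8FD/(πd³) = 8·759·53.0/(π·6.1³) = 321816/713.08 = 451.3 MPa
τ_max = K·τ₀ = 1.1683 × 451.3 = 527.27 MPa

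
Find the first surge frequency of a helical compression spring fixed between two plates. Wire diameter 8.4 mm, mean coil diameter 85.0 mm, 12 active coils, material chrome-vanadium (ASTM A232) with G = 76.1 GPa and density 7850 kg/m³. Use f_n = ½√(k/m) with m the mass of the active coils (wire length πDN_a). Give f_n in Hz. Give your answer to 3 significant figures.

k = Gd⁴/(8D³N_a) = (76.1×10³)(8.4⁴)/(8·85.0³·12) = 6.4265 N/mm = 6426.5 N/m
Wire length L = πDN_a = π·85.0·12 = 3204.4 mm
m = ρ·(πd²/4)·L = 7850 × 55.418×10⁻⁶ m² × 3.2044 m = 1.394 kg
f_n = ½√(k/m) = 0.5·√(6426.5/1.394) = 0.5·√(4610.1) = 33.949 Hz

33.9 Hz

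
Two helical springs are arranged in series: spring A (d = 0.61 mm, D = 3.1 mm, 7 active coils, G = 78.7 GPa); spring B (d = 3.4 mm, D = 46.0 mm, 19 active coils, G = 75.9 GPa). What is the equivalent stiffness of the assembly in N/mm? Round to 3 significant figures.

k_A = Gd⁴/(8D³N_a) = (78.7×10³)(0.61⁴)/(8·3.1³·7) = 6.5316 N/mm
k_B = Gd⁴/(8D³N_a) = (75.9×10³)(3.4⁴)/(8·46.0³·19) = 0.68555 N/mm
Series: 1/k_eq = 1/6.5316 + 1/0.68555 = 1.6118; k_eq = 0.62043 N/mm

0.620 N/mm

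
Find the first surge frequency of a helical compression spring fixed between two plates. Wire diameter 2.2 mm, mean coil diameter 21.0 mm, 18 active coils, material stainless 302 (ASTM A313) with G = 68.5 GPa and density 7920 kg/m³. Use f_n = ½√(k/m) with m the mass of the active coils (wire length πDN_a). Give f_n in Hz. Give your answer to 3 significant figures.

91.7 Hz

k = Gd⁴/(8D³N_a) = (68.5×10³)(2.2⁴)/(8·21.0³·18) = 1.2033 N/mm = 1203.3 N/m
Wire length L = πDN_a = π·21.0·18 = 1187.5 mm
m = ρ·(πd²/4)·L = 7920 × 3.8013×10⁻⁶ m² × 1.1875 m = 0.035752 kg
f_n = ½√(k/m) = 0.5·√(1203.3/0.035752) = 0.5·√(33656) = 91.727 Hz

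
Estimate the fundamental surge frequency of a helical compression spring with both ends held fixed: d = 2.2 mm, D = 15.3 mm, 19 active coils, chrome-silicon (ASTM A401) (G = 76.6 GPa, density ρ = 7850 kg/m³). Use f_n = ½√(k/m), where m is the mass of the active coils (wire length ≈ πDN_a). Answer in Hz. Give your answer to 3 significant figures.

174 Hz

k = Gd⁴/(8D³N_a) = (76.6×10³)(2.2⁴)/(8·15.3³·19) = 3.2961 N/mm = 3296.1 N/m
Wire length L = πDN_a = π·15.3·19 = 913.26 mm
m = ρ·(πd²/4)·L = 7850 × 3.8013×10⁻⁶ m² × 0.91326 m = 0.027252 kg
f_n = ½√(k/m) = 0.5·√(3296.1/0.027252) = 0.5·√(1.2095e+05) = 173.89 Hz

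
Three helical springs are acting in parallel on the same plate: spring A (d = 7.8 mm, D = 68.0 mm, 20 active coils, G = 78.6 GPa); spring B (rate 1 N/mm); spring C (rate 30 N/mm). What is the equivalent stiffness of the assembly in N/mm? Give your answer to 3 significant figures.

36.8 N/mm

k_A = Gd⁴/(8D³N_a) = (78.6×10³)(7.8⁴)/(8·68.0³·20) = 5.783 N/mm
Parallel: k_eq = 5.783 + 1 + 30 = 36.783 N/mm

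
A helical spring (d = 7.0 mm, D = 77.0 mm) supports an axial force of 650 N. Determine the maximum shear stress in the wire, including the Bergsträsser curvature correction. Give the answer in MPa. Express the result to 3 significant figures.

417 MPa

Spring index C = D/d = 77.0/7.0 = 11.0000
K_B = (4C+2)/(4C−3) = 46.000/41.000 = 1.1220
τ₀ = 8FD/(πd³) = 8·650·77.0/(π·7.0³) = 400400/1077.6 = 371.58 MPa
τ_max = K·τ₀ = 1.1220 × 371.58 = 416.89 MPa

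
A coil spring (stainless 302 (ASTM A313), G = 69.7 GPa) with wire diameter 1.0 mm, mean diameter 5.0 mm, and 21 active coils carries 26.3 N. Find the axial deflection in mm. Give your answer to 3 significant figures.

k = Gd⁴/(8D³N_a) = (69.7×10³)(1.0⁴)/(8·5.0³·21) = 3.319 N/mm
δ = F/k = 26.3 / 3.319 = 7.924 mm

7.92 mm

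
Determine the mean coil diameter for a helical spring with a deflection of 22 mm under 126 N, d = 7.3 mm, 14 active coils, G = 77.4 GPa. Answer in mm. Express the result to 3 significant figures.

70.0 mm

Required rate k = F/δ = 126/22 = 5.7273 N/mm
D = (Gd⁴/(8N_a·k))^(1/3) = (77.4×10³·7.3⁴/(8·14·5.7273))^(1/3)
  = (342662)^(1/3) = 69.9770 mm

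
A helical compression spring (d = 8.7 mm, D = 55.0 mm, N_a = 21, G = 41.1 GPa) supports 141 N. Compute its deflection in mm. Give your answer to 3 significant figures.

16.7 mm

k = Gd⁴/(8D³N_a) = (41.1×10³)(8.7⁴)/(8·55.0³·21) = 8.4241 N/mm
δ = F/k = 141 / 8.4241 = 16.738 mm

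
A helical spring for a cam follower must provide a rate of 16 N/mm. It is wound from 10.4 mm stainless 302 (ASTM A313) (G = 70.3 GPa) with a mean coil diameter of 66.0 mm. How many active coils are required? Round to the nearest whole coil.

N_a = Gd⁴/(8D³k) = (70.3×10³ × 10.4⁴)/(8 × 66.0³ × 16)
    = 8.22411e+08 / 3.67995e+07 = 22.35 → 22 coils

22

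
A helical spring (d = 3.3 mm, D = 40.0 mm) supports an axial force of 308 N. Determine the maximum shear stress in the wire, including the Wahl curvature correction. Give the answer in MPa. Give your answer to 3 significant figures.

976 MPa

Spring index C = D/d = 40.0/3.3 = 12.1212
K_W = (4C−1)/(4C−4) + 0.615/C = 47.485/44.485 + 0.0507 = 1.1182
τ₀ = 8FD/(πd³) = 8·308·40.0/(π·3.3³) = 98560/112.9 = 872.99 MPa
τ_max = K·τ₀ = 1.1182 × 872.99 = 976.16 MPa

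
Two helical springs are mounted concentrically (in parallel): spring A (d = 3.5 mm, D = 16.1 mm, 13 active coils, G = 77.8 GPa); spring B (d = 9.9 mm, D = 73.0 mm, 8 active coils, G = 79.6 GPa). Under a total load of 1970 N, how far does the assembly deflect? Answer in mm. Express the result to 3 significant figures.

k_A = Gd⁴/(8D³N_a) = (77.8×10³)(3.5⁴)/(8·16.1³·13) = 26.899 N/mm
k_B = Gd⁴/(8D³N_a) = (79.6×10³)(9.9⁴)/(8·73.0³·8) = 30.712 N/mm
Parallel: k_eq = 26.899 + 30.712 = 57.611 N/mm
δ = F/k_eq = 1970/57.611 = 34.195 mm

34.2 mm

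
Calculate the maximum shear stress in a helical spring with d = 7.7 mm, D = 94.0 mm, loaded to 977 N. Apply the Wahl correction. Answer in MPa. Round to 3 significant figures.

572 MPa

Spring index C = D/d = 94.0/7.7 = 12.2078
K_W = (4C−1)/(4C−4) + 0.615/C = 47.831/44.831 + 0.0504 = 1.1173
τ₀ = 8FD/(πd³) = 8·977·94.0/(π·7.7³) = 734704/1434.2 = 512.26 MPa
τ_max = K·τ₀ = 1.1173 × 512.26 = 572.35 MPa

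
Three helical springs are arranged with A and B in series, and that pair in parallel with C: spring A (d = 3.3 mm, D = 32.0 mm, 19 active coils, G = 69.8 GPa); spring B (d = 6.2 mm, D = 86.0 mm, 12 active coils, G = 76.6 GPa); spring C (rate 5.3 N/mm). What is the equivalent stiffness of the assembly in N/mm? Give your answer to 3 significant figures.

6.18 N/mm

k_A = Gd⁴/(8D³N_a) = (69.8×10³)(3.3⁴)/(8·32.0³·19) = 1.6619 N/mm
k_B = Gd⁴/(8D³N_a) = (76.6×10³)(6.2⁴)/(8·86.0³·12) = 1.8537 N/mm
Springs A,B series: k_AB = 1/(1/1.6619+1/1.8537) = 0.87629 N/mm; parallel with C: k_eq = 0.87629+5.3 = 6.1763 N/mm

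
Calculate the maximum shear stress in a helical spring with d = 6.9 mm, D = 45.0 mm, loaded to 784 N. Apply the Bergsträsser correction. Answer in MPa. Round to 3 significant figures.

333 MPa

Spring index C = D/d = 45.0/6.9 = 6.5217
K_B = (4C+2)/(4C−3) = 28.087/23.087 = 1.2166
τ₀ = 8FD/(πd³) = 8·784·45.0/(π·6.9³) = 282240/1032 = 273.48 MPa
τ_max = K·τ₀ = 1.2166 × 273.48 = 332.71 MPa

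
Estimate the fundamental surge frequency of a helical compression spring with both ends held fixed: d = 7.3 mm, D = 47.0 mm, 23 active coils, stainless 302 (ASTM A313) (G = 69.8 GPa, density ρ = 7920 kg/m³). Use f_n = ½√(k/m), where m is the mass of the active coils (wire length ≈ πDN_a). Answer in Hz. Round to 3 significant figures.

k = Gd⁴/(8D³N_a) = (69.8×10³)(7.3⁴)/(8·47.0³·23) = 10.376 N/mm = 10376 N/m
Wire length L = πDN_a = π·47.0·23 = 3396.1 mm
m = ρ·(πd²/4)·L = 7920 × 41.854×10⁻⁶ m² × 3.3961 m = 1.1257 kg
f_n = ½√(k/m) = 0.5·√(10376/1.1257) = 0.5·√(9217.2) = 48.003 Hz

48.0 Hz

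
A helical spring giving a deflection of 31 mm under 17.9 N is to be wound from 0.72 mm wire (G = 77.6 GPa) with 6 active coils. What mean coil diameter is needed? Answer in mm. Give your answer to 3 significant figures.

Required rate k = F/δ = 17.9/31 = 0.57742 N/mm
D = (Gd⁴/(8N_a·k))^(1/3) = (77.6×10³·0.72⁴/(8·6·0.57742))^(1/3)
  = (752.418)^(1/3) = 9.0954 mm

9.10 mm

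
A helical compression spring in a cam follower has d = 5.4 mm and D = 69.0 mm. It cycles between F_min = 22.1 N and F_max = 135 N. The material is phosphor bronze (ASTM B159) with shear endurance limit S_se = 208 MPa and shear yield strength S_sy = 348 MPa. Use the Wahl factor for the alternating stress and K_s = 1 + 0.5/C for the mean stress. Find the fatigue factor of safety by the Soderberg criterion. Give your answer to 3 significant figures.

C = D/d = 69.0/5.4 = 12.7778; K_W = (4C−1)/(4C−4)+0.615/C = 1.1118; K_s = 1+0.5/C = 1.0391
F_a = (F_max−F_min)/2 = 56.45 N; F_m = (F_max+F_min)/2 = 78.55 N
τ_a = K_W·8F_aD/(πd³) = 1.1118 × 62.99 = 70.033 MPa
τ_m = K_s·8F_mD/(πd³) = 1.0391 × 87.65 = 91.08 MPa
Soderberg: 1/n_f = τ_a/S_se + τ_m/S_sy = 70.033/208 + 91.08/348 = 0.33670 + 0.26172 = 0.59842
n_f = 1/0.59842 = 1.671

1.67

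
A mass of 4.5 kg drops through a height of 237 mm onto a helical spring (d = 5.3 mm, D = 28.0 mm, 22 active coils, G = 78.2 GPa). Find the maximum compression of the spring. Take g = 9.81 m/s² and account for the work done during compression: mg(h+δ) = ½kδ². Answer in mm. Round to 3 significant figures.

k = Gd⁴/(8D³N_a) = (78.2×10³)(5.3⁴)/(8·28.0³·22) = 15.971 N/mm
W = mg = 4.5 × 9.81 = 44.145 N
½kδ² − Wδ − Wh = 0 → δ = (W + √(W² + 2kWh))/k
δ = (44.145 + √(1948.8 + 334182))/15.971 = (44.145 + 579.77)/15.971 = 39.066 mm

39.1 mm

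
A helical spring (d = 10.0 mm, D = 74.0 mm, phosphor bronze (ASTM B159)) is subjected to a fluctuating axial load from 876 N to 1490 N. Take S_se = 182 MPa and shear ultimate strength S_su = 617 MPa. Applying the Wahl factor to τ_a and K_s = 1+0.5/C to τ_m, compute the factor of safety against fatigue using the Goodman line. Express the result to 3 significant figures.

1.30

C = D/d = 74.0/10.0 = 7.4000; K_W = (4C−1)/(4C−4)+0.615/C = 1.2003; K_s = 1+0.5/C = 1.0676
F_a = (F_max−F_min)/2 = 307 N; F_m = (F_max+F_min)/2 = 1183 N
τ_a = K_W·8F_aD/(πd³) = 1.2003 × 57.851 = 69.438 MPa
τ_m = K_s·8F_mD/(πd³) = 1.0676 × 222.92 = 237.99 MPa
Goodman: 1/n_f = τ_a/S_se + τ_m/S_su = 69.438/182 + 237.99/617 = 0.38153 + 0.38572 = 0.76724
n_f = 1/0.76724 = 1.303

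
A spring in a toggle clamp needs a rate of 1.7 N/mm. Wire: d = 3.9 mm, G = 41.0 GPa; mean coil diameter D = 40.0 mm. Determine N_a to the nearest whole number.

N_a = Gd⁴/(8D³k) = (41.0×10³ × 3.9⁴)/(8 × 40.0³ × 1.7)
    = 9.48511e+06 / 870400 = 10.9 → 11 coils

11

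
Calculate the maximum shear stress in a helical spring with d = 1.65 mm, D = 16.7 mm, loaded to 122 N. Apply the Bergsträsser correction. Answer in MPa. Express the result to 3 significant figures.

Spring index C = D/d = 16.7/1.65 = 10.1212
K_B = (4C+2)/(4C−3) = 42.485/37.485 = 1.1334
τ₀ = 8FD/(πd³) = 8·122·16.7/(π·1.65³) = 16299.2/14.112 = 1155 MPa
τ_max = K·τ₀ = 1.1334 × 1155 = 1309 MPa

1310 MPa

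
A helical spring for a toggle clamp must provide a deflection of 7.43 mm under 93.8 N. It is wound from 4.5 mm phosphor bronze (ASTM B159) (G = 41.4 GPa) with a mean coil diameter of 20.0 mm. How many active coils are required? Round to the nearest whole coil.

21

Required rate k = F/δ = 93.8/7.43 = 12.624 N/mm
N_a = Gd⁴/(8D³k) = (41.4×10³ × 4.5⁴)/(8 × 20.0³ × 12.624)
    = 1.69766e+07 / 807968 = 21.01 → 21 coils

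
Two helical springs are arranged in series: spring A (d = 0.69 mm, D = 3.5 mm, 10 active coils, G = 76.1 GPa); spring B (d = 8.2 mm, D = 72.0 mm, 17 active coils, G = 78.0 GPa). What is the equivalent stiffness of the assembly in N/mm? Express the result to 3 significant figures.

2.92 N/mm

k_A = Gd⁴/(8D³N_a) = (76.1×10³)(0.69⁴)/(8·3.5³·10) = 5.0291 N/mm
k_B = Gd⁴/(8D³N_a) = (78.0×10³)(8.2⁴)/(8·72.0³·17) = 6.9473 N/mm
Series: 1/k_eq = 1/5.0291 + 1/6.9473 = 0.34279; k_eq = 2.9173 N/mm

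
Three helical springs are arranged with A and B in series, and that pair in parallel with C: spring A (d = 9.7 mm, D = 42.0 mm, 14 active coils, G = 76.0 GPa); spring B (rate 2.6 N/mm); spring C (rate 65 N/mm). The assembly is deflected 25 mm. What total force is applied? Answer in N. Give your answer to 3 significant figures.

k_A = Gd⁴/(8D³N_a) = (76.0×10³)(9.7⁴)/(8·42.0³·14) = 81.084 N/mm
Springs A,B series: k_AB = 1/(1/81.084+1/2.6) = 2.5192 N/mm; parallel with C: k_eq = 2.5192+65 = 67.519 N/mm
F = k_eq·δ = 67.519·25 = 1688 N

1690 N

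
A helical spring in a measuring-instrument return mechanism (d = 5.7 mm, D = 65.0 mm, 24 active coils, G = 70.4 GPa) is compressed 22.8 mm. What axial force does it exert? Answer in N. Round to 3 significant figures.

k = Gd⁴/(8D³N_a) = (70.4×10³)(5.7⁴)/(8·65.0³·24) = 1.4094 N/mm
F = k·δ = 1.4094 × 22.8 = 32.134 N

32.1 N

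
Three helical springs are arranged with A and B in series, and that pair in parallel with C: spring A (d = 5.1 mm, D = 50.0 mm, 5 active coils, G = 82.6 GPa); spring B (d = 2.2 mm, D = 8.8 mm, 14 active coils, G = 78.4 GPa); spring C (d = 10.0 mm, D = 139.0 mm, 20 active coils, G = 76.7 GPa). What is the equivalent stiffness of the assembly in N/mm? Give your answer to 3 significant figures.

k_A = Gd⁴/(8D³N_a) = (82.6×10³)(5.1⁴)/(8·50.0³·5) = 11.176 N/mm
k_B = Gd⁴/(8D³N_a) = (78.4×10³)(2.2⁴)/(8·8.8³·14) = 24.062 N/mm
k_C = Gd⁴/(8D³N_a) = (76.7×10³)(10.0⁴)/(8·139.0³·20) = 1.785 N/mm
Springs A,B series: k_AB = 1/(1/11.176+1/24.062) = 7.6315 N/mm; parallel with C: k_eq = 7.6315+1.785 = 9.4165 N/mm

9.42 N/mm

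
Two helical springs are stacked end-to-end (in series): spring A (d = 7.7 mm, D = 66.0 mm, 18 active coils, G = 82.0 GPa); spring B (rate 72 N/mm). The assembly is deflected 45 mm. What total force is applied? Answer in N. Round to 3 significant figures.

k_A = Gd⁴/(8D³N_a) = (82.0×10³)(7.7⁴)/(8·66.0³·18) = 6.9628 N/mm
Series: 1/k_eq = 1/6.9628 + 1/72 = 0.15751; k_eq = 6.3488 N/mm
F = k_eq·δ = 6.3488·45 = 285.7 N

286 N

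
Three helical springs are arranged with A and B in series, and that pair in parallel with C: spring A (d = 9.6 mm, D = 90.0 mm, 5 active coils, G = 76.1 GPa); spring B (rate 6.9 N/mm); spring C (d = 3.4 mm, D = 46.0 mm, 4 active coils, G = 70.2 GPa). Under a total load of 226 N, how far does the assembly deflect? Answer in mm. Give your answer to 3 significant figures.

27.3 mm

k_A = Gd⁴/(8D³N_a) = (76.1×10³)(9.6⁴)/(8·90.0³·5) = 22.166 N/mm
k_C = Gd⁴/(8D³N_a) = (70.2×10³)(3.4⁴)/(8·46.0³·4) = 3.0118 N/mm
Springs A,B series: k_AB = 1/(1/22.166+1/6.9) = 5.262 N/mm; parallel with C: k_eq = 5.262+3.0118 = 8.2738 N/mm
δ = F/k_eq = 226/8.2738 = 27.315 mm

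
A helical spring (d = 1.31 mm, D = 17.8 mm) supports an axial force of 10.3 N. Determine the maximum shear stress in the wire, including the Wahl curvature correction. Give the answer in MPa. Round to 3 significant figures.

229 MPa

Spring index C = D/d = 17.8/1.31 = 13.5878
K_W = (4C−1)/(4C−4) + 0.615/C = 53.351/50.351 + 0.0453 = 1.1048
τ₀ = 8FD/(πd³) = 8·10.3·17.8/(π·1.31³) = 1466.72/7.0626 = 207.67 MPa
τ_max = K·τ₀ = 1.1048 × 207.67 = 229.45 MPa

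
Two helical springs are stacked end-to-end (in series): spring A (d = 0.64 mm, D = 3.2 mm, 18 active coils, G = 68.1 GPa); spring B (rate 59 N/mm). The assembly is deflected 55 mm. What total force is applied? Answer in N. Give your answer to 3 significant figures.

k_A = Gd⁴/(8D³N_a) = (68.1×10³)(0.64⁴)/(8·3.2³·18) = 2.4213 N/mm
Series: 1/k_eq = 1/2.4213 + 1/59 = 0.42994; k_eq = 2.3259 N/mm
F = k_eq·δ = 2.3259·55 = 127.92 N

128 N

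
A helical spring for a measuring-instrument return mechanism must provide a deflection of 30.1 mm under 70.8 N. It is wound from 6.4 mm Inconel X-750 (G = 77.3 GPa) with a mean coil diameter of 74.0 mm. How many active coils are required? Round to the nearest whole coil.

17

Required rate k = F/δ = 70.8/30.1 = 2.3522 N/mm
N_a = Gd⁴/(8D³k) = (77.3×10³ × 6.4⁴)/(8 × 74.0³ × 2.3522)
    = 1.29688e+08 / 7.62521e+06 = 17.01 → 17 coils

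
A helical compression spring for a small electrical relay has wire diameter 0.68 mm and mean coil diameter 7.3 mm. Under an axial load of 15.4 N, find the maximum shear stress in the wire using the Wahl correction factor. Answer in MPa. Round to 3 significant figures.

Spring index C = D/d = 7.3/0.68 = 10.7353
K_W = (4C−1)/(4C−4) + 0.615/C = 41.941/38.941 + 0.0573 = 1.1343
τ₀ = 8FD/(πd³) = 8·15.4·7.3/(π·0.68³) = 899.36/0.98782 = 910.45 MPa
τ_max = K·τ₀ = 1.1343 × 910.45 = 1032.8 MPa

1030 MPa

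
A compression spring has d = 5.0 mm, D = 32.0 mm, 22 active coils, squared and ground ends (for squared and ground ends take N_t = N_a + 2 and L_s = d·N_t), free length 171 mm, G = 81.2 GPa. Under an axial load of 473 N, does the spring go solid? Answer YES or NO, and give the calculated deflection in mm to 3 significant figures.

k = Gd⁴/(8D³N_a) = (81.2×10³)(5.0⁴)/(8·32.0³·22) = 8.7998 N/mm
N_t = 24; L_s = 5.0·24 = 120 mm; δ_solid = L₀ − L_s = 171 − 120 = 51 mm
δ = F/k = 473/8.7998 = 53.751 mm
δ ≥ δ_solid → spring goes solid

YES, δ = 53.8 mm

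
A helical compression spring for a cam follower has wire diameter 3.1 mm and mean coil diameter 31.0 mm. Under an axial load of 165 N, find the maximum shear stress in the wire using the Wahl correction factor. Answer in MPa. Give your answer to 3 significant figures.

Spring index C = D/d = 31.0/3.1 = 10.0000
K_W = (4C−1)/(4C−4) + 0.615/C = 39.000/36.000 + 0.0615 = 1.1448
τ₀ = 8FD/(πd³) = 8·165·31.0/(π·3.1³) = 40920/93.591 = 437.22 MPa
τ_max = K·τ₀ = 1.1448 × 437.22 = 500.54 MPa

501 MPa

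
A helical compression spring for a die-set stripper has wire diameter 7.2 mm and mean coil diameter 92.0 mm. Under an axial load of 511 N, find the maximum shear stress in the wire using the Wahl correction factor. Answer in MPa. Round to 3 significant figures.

357 MPa

Spring index C = D/d = 92.0/7.2 = 12.7778
K_W = (4C−1)/(4C−4) + 0.615/C = 50.111/47.111 + 0.0481 = 1.1118
τ₀ = 8FD/(πd³) = 8·511·92.0/(π·7.2³) = 376096/1172.6 = 320.74 MPa
τ_max = K·τ₀ = 1.1118 × 320.74 = 356.6 MPa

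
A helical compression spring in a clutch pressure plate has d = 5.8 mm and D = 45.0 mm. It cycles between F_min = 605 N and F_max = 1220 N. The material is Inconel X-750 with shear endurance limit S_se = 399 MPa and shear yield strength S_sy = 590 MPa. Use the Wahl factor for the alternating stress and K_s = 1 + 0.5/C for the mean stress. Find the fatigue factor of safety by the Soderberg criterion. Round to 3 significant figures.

C = D/d = 45.0/5.8 = 7.7586; K_W = (4C−1)/(4C−4)+0.615/C = 1.1902; K_s = 1+0.5/C = 1.0644
F_a = (F_max−F_min)/2 = 307.5 N; F_m = (F_max+F_min)/2 = 912.5 N
τ_a = K_W·8F_aD/(πd³) = 1.1902 × 180.6 = 214.95 MPa
τ_m = K_s·8F_mD/(πd³) = 1.0644 × 535.92 = 570.46 MPa
Soderberg: 1/n_f = τ_a/S_se + τ_m/S_sy = 214.95/399 + 570.46/590 = 0.53873 + 0.96688 = 1.5056
n_f = 1/1.5056 = 0.6642

0.664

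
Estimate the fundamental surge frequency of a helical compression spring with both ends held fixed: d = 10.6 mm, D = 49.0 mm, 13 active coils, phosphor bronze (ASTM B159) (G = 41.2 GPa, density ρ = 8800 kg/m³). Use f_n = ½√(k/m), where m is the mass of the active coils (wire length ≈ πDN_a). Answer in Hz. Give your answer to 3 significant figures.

82.7 Hz

k = Gd⁴/(8D³N_a) = (41.2×10³)(10.6⁴)/(8·49.0³·13) = 42.511 N/mm = 42511 N/m
Wire length L = πDN_a = π·49.0·13 = 2001.2 mm
m = ρ·(πd²/4)·L = 8800 × 88.247×10⁻⁶ m² × 2.0012 m = 1.5541 kg
f_n = ½√(k/m) = 0.5·√(42511/1.5541) = 0.5·√(27354) = 82.696 Hz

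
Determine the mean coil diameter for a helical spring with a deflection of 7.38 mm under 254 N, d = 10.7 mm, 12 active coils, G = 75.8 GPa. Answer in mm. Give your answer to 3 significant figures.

Required rate k = F/δ = 254/7.38 = 34.417 N/mm
D = (Gd⁴/(8N_a·k))^(1/3) = (75.8×10³·10.7⁴/(8·12·34.417))^(1/3)
  = (300715)^(1/3) = 66.9965 mm

67.0 mm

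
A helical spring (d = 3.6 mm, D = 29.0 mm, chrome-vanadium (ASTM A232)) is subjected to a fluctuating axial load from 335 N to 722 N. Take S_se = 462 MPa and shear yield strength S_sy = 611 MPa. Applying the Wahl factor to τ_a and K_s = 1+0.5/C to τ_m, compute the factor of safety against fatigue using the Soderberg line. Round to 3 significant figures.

0.447

C = D/d = 29.0/3.6 = 8.0556; K_W = (4C−1)/(4C−4)+0.615/C = 1.1826; K_s = 1+0.5/C = 1.0621
F_a = (F_max−F_min)/2 = 193.5 N; F_m = (F_max+F_min)/2 = 528.5 N
τ_a = K_W·8F_aD/(πd³) = 1.1826 × 306.28 = 362.21 MPa
τ_m = K_s·8F_mD/(πd³) = 1.0621 × 836.52 = 888.44 MPa
Soderberg: 1/n_f = τ_a/S_se + τ_m/S_sy = 362.21/462 + 888.44/611 = 0.78401 + 1.45408 = 2.2381
n_f = 1/2.2381 = 0.4468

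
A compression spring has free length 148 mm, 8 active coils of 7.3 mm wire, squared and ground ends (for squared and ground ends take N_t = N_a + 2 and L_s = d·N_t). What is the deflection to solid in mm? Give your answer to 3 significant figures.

75.0 mm

N_t = 10; L_s = 7.3·10 = 73 mm
δ_solid = L₀ − L_s = 148 − 73 = 75 mm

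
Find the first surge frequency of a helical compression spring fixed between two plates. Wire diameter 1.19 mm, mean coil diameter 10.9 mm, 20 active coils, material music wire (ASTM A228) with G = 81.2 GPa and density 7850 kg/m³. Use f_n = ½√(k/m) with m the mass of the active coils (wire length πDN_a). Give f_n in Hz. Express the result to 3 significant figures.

k = Gd⁴/(8D³N_a) = (81.2×10³)(1.19⁴)/(8·10.9³·20) = 0.78586 N/mm = 785.86 N/m
Wire length L = πDN_a = π·10.9·20 = 684.87 mm
m = ρ·(πd²/4)·L = 7850 × 1.1122×10⁻⁶ m² × 0.68487 m = 0.0059794 kg
f_n = ½√(k/m) = 0.5·√(785.86/0.0059794) = 0.5·√(1.3143e+05) = 181.26 Hz

181 Hz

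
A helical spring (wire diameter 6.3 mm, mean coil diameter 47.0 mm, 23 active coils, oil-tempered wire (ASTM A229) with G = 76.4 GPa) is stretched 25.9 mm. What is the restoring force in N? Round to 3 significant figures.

163 N

k = Gd⁴/(8D³N_a) = (76.4×10³)(6.3⁴)/(8·47.0³·23) = 6.3001 N/mm
F = k·δ = 6.3001 × 25.9 = 163.17 N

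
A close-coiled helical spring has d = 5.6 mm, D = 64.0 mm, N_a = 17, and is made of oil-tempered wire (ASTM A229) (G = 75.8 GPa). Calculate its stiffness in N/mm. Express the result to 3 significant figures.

2.09 N/mm

k = Gd⁴/(8D³N_a) = (75.8×10³ × 5.6⁴) / (8 × 64.0³ × 17)
  = 7.45455e+07 / 3.56516e+07 = 2.0909 N/mm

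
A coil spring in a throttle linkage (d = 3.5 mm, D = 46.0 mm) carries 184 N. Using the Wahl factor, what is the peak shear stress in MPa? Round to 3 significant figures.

Spring index C = D/d = 46.0/3.5 = 13.1429
K_W = (4C−1)/(4C−4) + 0.615/C = 51.571/48.571 + 0.0468 = 1.1086
τ₀ = 8FD/(πd³) = 8·184·46.0/(π·3.5³) = 67712/134.7 = 502.7 MPa
τ_max = K·τ₀ = 1.1086 × 502.7 = 557.28 MPa

557 MPa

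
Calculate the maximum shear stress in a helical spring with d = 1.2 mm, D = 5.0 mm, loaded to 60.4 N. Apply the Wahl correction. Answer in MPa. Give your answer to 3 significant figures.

Spring index C = D/d = 5.0/1.2 = 4.1667
K_W = (4C−1)/(4C−4) + 0.615/C = 15.667/12.667 + 0.1476 = 1.3844
τ₀ = 8FD/(πd³) = 8·60.4·5.0/(π·1.2³) = 2416/5.4287 = 445.04 MPa
τ_max = K·τ₀ = 1.3844 × 445.04 = 616.14 MPa

616 MPa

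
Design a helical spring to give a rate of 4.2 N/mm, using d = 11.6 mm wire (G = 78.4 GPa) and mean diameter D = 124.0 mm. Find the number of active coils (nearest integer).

N_a = Gd⁴/(8D³k) = (78.4×10³ × 11.6⁴)/(8 × 124.0³ × 4.2)
    = 1.41954e+09 / 6.40626e+07 = 22.16 → 22 coils

22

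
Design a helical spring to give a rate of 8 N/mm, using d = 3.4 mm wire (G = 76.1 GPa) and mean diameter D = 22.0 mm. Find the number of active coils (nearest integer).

15

N_a = Gd⁴/(8D³k) = (76.1×10³ × 3.4⁴)/(8 × 22.0³ × 8)
    = 1.01695e+07 / 681472 = 14.92 → 15 coils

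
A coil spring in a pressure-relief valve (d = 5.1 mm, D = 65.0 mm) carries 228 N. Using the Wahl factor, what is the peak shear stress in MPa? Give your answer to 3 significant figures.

316 MPa

Spring index C = D/d = 65.0/5.1 = 12.7451
K_W = (4C−1)/(4C−4) + 0.615/C = 49.980/46.980 + 0.0483 = 1.1121
τ₀ = 8FD/(πd³) = 8·228·65.0/(π·5.1³) = 118560/416.74 = 284.5 MPa
τ_max = K·τ₀ = 1.1121 × 284.5 = 316.39 MPa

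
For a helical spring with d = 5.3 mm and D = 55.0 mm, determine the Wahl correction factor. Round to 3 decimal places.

1.139

C = D/d = 55.0/5.3 = 10.3774
K_W = (4C−1)/(4C−4) + 0.615/C = 40.509/37.509 + 0.0593 = 1.1392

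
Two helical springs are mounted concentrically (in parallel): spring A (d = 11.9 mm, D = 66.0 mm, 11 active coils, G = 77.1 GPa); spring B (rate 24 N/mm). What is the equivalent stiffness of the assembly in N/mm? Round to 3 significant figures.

k_A = Gd⁴/(8D³N_a) = (77.1×10³)(11.9⁴)/(8·66.0³·11) = 61.112 N/mm
Parallel: k_eq = 61.112 + 24 = 85.112 N/mm

85.1 N/mm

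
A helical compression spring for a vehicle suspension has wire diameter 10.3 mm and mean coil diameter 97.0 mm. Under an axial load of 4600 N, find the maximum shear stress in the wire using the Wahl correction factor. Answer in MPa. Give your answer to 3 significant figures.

Spring index C = D/d = 97.0/10.3 = 9.4175
K_W = (4C−1)/(4C−4) + 0.615/C = 36.670/33.670 + 0.0653 = 1.1544
τ₀ = 8FD/(πd³) = 8·4600·97.0/(π·10.3³) = 3.5696e+06/3432.9 = 1039.8 MPa
τ_max = K·τ₀ = 1.1544 × 1039.8 = 1200.4 MPa

1200 MPa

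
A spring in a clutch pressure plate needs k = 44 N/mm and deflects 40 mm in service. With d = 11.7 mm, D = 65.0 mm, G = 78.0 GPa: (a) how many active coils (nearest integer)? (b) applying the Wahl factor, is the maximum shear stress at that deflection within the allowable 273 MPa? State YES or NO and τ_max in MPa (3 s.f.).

N_a = Gd⁴/(8D³k) = (78.0×10³)(11.7⁴)/(8·65.0³·44) = 15.12 → N_a = 15
Actual rate k = Gd⁴/(8D³·15) = 44.352 N/mm
Working load F = kδ = 44.352·40 = 1774.1 N
C = 65.0/11.7 = 5.5556; K_W = (4C−1)/(4C−4)+0.615/C = 1.2753
τ_max = K_W·8FD/(πd³) = 1.2753·183.35 = 233.83 MPa
τ_max ≤ 273 MPa → acceptable

(a) 15 coils; (b) YES, τ_max = 234 MPa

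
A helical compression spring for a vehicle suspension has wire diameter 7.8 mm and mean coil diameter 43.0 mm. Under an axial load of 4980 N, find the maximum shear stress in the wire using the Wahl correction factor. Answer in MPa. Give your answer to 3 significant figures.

Spring index C = D/d = 43.0/7.8 = 5.5128
K_W = (4C−1)/(4C−4) + 0.615/C = 21.051/18.051 + 0.1116 = 1.2778
τ₀ = 8FD/(πd³) = 8·4980·43.0/(π·7.8³) = 1.71312e+06/1490.8 = 1149.1 MPa
τ_max = K·τ₀ = 1.2778 × 1149.1 = 1468.3 MPa

1470 MPa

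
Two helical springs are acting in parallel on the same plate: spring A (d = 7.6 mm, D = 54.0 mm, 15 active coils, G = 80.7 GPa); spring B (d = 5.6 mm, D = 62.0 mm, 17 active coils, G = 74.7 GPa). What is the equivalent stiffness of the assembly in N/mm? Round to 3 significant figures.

16.5 N/mm

k_A = Gd⁴/(8D³N_a) = (80.7×10³)(7.6⁴)/(8·54.0³·15) = 14.248 N/mm
k_B = Gd⁴/(8D³N_a) = (74.7×10³)(5.6⁴)/(8·62.0³·17) = 2.2665 N/mm
Parallel: k_eq = 14.248 + 2.2665 = 16.515 N/mm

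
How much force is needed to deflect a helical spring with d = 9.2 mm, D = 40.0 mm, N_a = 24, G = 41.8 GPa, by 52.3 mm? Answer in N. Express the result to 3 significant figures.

1270 N

k = Gd⁴/(8D³N_a) = (41.8×10³)(9.2⁴)/(8·40.0³·24) = 24.369 N/mm
F = k·δ = 24.369 × 52.3 = 1274.5 N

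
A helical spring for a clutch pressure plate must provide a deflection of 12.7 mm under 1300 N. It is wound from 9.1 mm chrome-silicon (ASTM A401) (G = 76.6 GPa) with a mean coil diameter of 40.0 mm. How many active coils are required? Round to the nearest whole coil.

10

Required rate k = F/δ = 1300/12.7 = 102.36 N/mm
N_a = Gd⁴/(8D³k) = (76.6×10³ × 9.1⁴)/(8 × 40.0³ × 102.36)
    = 5.25284e+08 / 5.24094e+07 = 10.02 → 10 coils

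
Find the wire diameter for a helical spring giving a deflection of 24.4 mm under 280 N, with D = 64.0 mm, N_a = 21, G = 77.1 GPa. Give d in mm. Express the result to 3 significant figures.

Required rate k = F/δ = 280/24.4 = 11.475 N/mm
d = (8D³N_a·k / G)^(1/4) = (8·64.0³·21·11.475 / (77.1×10³))^0.25
  = (6554.9)^0.25 = 8.9979 mm

9.00 mm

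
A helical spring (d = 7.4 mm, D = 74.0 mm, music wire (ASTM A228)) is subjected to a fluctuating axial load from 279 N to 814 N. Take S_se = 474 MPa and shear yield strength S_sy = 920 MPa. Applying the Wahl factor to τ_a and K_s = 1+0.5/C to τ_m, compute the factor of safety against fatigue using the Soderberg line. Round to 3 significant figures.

C = D/d = 74.0/7.4 = 10.0000; K_W = (4C−1)/(4C−4)+0.615/C = 1.1448; K_s = 1+0.5/C = 1.0500
F_a = (F_max−F_min)/2 = 267.5 N; F_m = (F_max+F_min)/2 = 546.5 N
τ_a = K_W·8F_aD/(πd³) = 1.1448 × 124.39 = 142.41 MPa
τ_m = K_s·8F_mD/(πd³) = 1.0500 × 254.14 = 266.84 MPa
Soderberg: 1/n_f = τ_a/S_se + τ_m/S_sy = 142.41/474 + 266.84/920 = 0.30044 + 0.29005 = 0.59049
n_f = 1/0.59049 = 1.694

1.69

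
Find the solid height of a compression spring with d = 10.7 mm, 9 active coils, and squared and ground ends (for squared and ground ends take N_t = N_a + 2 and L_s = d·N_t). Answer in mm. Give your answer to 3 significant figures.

118 mm

squared and ground ends: N_t = N_a + 2 = 9 + 2 = 11
L_s = d·N_t = 10.7 × 11 = 117.7 mm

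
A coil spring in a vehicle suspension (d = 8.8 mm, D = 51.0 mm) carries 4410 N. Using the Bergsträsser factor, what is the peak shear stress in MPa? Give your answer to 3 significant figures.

Spring index C = D/d = 51.0/8.8 = 5.7955
K_B = (4C+2)/(4C−3) = 25.182/20.182 = 1.2477
τ₀ = 8FD/(πd³) = 8·4410·51.0/(π·8.8³) = 1.79928e+06/2140.9 = 840.43 MPa
τ_max = K·τ₀ = 1.2477 × 840.43 = 1048.6 MPa

1050 MPa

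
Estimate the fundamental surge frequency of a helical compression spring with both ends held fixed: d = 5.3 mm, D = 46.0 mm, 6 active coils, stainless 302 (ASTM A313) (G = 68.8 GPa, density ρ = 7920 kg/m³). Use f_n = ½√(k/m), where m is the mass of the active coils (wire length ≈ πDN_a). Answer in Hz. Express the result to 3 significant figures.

k = Gd⁴/(8D³N_a) = (68.8×10³)(5.3⁴)/(8·46.0³·6) = 11.619 N/mm = 11619 N/m
Wire length L = πDN_a = π·46.0·6 = 867.08 mm
m = ρ·(πd²/4)·L = 7920 × 22.062×10⁻⁶ m² × 0.86708 m = 0.1515 kg
f_n = ½√(k/m) = 0.5·√(11619/0.1515) = 0.5·√(76692) = 138.47 Hz

138 Hz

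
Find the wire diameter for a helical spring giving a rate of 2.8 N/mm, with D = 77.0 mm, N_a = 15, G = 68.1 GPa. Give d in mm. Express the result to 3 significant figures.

d = (8D³N_a·k / G)^(1/4) = (8·77.0³·15·2.8 / (68.1×10³))^0.25
  = (2252.5)^0.25 = 6.8892 mm

6.89 mm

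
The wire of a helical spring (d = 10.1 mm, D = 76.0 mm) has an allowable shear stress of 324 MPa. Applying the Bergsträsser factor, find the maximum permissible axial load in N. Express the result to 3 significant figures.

1460 N

C = D/d = 76.0/10.1 = 7.5248
K_B = (4C+2)/(4C−3) = 32.099/27.099 = 1.1845
τ_max = K·8FD/(πd³) → F_max = τ_allow·πd³/(8DK)
F_max = 324·π·10.1³/(8·76.0·1.1845) = 1.0487e+06/720.18 = 1456.2 N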